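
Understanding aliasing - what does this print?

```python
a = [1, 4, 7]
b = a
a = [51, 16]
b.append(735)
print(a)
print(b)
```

Key concept: rebinding vs mutation: a is rebound to a new list, b still points at the original.
Step by step:
`a = [1, 4, 7]` → a = [1, 4, 7]
`b = a` → b = [1, 4, 7] (same object as a)
`a = [51, 16]` → a = [51, 16]
`b.append(735)` → b = [1, 4, 7, 735]
`print(a)` → prints [51, 16]
`print(b)` → prints [1, 4, 7, 735]

Answer:
[51, 16]
[1, 4, 7, 735]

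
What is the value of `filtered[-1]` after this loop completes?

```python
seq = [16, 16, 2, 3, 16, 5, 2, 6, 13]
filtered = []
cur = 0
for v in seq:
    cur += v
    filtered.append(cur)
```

Cumulative sum ends at 79
`filtered` takes the values: [] → [16] → [16, 32] → [16, 32, 34] → [16, 32, 34, 37] → [16, 32, 34, 37, 53] → [16, 32, 34, 37, 53, 58] → [16, 32, 34, 37, 53, 58, 60] → [16, 32, 34, 37, 53, 58, 60, 66] → [16, 32, 34, 37, 53, 58, 60, 66, 79]
So `filtered[-1]` = 79

Answer: 79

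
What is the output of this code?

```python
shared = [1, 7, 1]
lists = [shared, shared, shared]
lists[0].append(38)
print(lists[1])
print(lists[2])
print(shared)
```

Key concept: list of same reference.
Step by step:
`shared = [1, 7, 1]` → shared = [1, 7, 1]
`lists = [shared, shared, shared]` → lists = [[1, 7, 1], [1, 7, 1], [1, 7, 1]]
`lists[0].append(38)` → shared = [1, 7, 1, 38]; lists = [[1, 7, 1, 38], [1, 7, 1, 38], [1, 7, 1, 38]]
`print(lists[1])` → prints [1, 7, 1, 38]
`print(lists[2])` → prints [1, 7, 1, 38]
`print(shared)` → prints [1, 7, 1, 38]

Answer:
[1, 7, 1, 38]
[1, 7, 1, 38]
[1, 7, 1, 38]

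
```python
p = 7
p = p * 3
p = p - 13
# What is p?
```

Trace:
`p = 7` → p = 7
`p = p * 3` → p = 21
`p = p - 13` → p = 8
So p = 8

Answer: 8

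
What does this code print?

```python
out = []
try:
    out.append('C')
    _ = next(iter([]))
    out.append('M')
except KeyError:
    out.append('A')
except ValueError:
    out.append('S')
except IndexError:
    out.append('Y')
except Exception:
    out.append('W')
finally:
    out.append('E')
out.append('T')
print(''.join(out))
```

Execution trace: 'C' (try body) → 'W' (except Exception) → 'E' (finally) → 'T' (after the try/except). Output: CWET

Answer: CWET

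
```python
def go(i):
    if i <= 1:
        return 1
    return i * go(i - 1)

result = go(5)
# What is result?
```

go(5) = 5 * 4 * 3 * 2 * 1 = 120

Answer: 120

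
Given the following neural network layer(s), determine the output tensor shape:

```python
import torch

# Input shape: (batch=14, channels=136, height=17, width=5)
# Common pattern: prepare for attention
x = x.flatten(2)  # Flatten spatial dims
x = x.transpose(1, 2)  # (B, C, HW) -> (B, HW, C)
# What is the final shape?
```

Input: (14, 136, 17, 5) -> after flatten(2): (14, 136, 85) -> Output: (14, 85, 136)

Answer: (14, 85, 136)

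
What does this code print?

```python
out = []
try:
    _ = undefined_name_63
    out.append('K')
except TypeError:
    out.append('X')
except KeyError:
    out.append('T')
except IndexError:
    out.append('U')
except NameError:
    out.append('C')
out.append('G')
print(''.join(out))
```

Execution trace: 'C' (except NameError) → 'G' (after the try/except). Output: CG

Answer: CG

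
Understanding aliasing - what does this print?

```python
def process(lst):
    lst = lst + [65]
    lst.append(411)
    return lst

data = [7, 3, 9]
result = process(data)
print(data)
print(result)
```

Key concept: rebinding parameter vs mutation.
Step by step:
`data = [7, 3, 9]` → data = [7, 3, 9]
`result = process(data)` → result = [7, 3, 9, 65, 411]
`print(data)` → prints [7, 3, 9]
`print(result)` → prints [7, 3, 9, 65, 411]

Answer:
[7, 3, 9]
[7, 3, 9, 65, 411]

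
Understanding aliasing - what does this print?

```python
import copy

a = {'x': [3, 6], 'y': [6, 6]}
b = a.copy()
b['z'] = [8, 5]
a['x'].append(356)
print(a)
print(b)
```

Key concept: shallow copy of dict with mutable values.
Step by step:
`a = {'x': [3, 6], 'y': [6, 6]}` → a = {'x': [3, 6], 'y': [6, 6]}
`b = a.copy()` → b = {'x': [3, 6], 'y': [6, 6]}
`b['z'] = [8, 5]` → b = {'x': [3, 6], 'y': [6, 6], 'z': [8, 5]}
`a['x'].append(356)` → a = {'x': [3, 6, 356], 'y': [6, 6]}; b = {'x': [3, 6, 356], 'y': [6, 6], 'z': [8, 5]}
`print(a)` → prints {'x': [3, 6, 356], 'y': [6, 6]}
`print(b)` → prints {'x': [3, 6, 356], 'y': [6, 6], 'z': [8, 5]}

Answer:
{'x': [3, 6, 356], 'y': [6, 6]}
{'x': [3, 6, 356], 'y': [6, 6], 'z': [8, 5]}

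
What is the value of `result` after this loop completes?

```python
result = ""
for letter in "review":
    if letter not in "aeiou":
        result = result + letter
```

Remove vowels from 'review'
`result` takes the values: "" → "r" → "rv" → "rvw"

Answer: "rvw"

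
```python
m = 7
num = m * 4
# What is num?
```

Trace:
`m = 7` → m = 7
`num = m * 4` → num = 28
So num = 28

Answer: 28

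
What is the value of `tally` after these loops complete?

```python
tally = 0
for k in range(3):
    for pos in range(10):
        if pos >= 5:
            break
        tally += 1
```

Inner breaks at 5, outer runs 3 times
`tally` takes the values: 0 → 1 → 2 → 3 → 4 → 5 → 6 → 7 → 8 → 9 → 10 → 11 → 12 → 13 → 14 → 15

Answer: 15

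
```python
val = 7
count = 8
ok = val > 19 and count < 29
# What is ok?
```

Trace:
`val = 7` → val = 7
`count = 8` → count = 8
`ok = val > 19 and count < 29` → ok = False
So ok = False

Answer: False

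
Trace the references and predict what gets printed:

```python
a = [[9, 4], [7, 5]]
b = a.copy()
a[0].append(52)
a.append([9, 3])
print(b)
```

Key concept: shallow copy with nested lists.
Step by step:
`a = [[9, 4], [7, 5]]` → a = [[9, 4], [7, 5]]
`b = a.copy()` → b = [[9, 4], [7, 5]]
`a[0].append(52)` → a = [[9, 4, 52], [7, 5]]; b = [[9, 4, 52], [7, 5]]
`a.append([9, 3])` → a = [[9, 4, 52], [7, 5], [9, 3]]
`print(b)` → prints [[9, 4, 52], [7, 5]]

Answer: [[9, 4, 52], [7, 5]]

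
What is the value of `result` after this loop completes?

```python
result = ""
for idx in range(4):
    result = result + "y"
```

Repeat 'y' 4 times
`result` takes the values: "" → "y" → "yy" → "yyy" → "yyyy"

Answer: "yyyy"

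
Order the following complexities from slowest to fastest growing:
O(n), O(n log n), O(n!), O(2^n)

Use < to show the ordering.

Ordered by growth rate: O(n) < O(n log n) < O(2^n) < O(n!)

Answer: O(n) < O(n log n) < O(2^n) < O(n!)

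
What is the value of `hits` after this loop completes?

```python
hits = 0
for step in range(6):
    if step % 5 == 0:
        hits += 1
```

Count numbers divisible by 5 in range(6)
`hits` takes the values: 0 → 1 → 2

Answer: 2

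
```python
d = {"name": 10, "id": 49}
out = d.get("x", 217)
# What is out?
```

Trace:
`d = {"name": 10, "id": 49}` → d = {'name': 10, 'id': 49}
`out = d.get("x", 217)` → out = 217
So out = 217

Answer: 217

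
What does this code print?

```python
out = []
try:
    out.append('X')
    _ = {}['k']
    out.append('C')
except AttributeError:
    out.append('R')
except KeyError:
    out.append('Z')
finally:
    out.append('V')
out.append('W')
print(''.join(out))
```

Execution trace: 'X' (try body) → 'Z' (except KeyError) → 'V' (finally) → 'W' (after the try/except). Output: XZVW

Answer: XZVW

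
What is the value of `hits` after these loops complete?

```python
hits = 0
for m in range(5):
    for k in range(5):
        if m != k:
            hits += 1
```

5² - 5 (exclude diagonal)
`hits` takes the values: 0 → 1 → 2 → 3 → 4 → 5 → 6 → 7 → 8 → 9 → 10 → 11 → 12 → 13 → 14 → 15 → 16 → 17 → 18 → 19 → 20

Answer: 20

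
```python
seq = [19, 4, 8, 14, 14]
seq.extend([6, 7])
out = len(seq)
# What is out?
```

Trace:
`seq = [19, 4, 8, 14, 14]` → seq = [19, 4, 8, 14, 14]
`seq.extend([6, 7])` → seq = [19, 4, 8, 14, 14, 6, 7]
`out = len(seq)` → out = 7
So out = 7

Answer: 7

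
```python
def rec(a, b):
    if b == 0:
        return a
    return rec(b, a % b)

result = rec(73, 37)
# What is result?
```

rec(73, 37) -> rec(37, 36) -> rec(36, 1) -> rec(1, 0) -> 1

Answer: 1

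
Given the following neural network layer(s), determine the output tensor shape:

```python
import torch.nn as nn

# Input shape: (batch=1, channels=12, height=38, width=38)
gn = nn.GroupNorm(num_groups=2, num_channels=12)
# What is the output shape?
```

Input: (1, 12, 38, 38) -> Output: (1, 12, 38, 38)

Answer: (1, 12, 38, 38)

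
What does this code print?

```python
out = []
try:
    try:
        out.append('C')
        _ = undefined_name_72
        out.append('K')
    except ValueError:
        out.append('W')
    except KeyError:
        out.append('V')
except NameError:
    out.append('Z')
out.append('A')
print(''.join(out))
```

Execution trace: 'C' (inner try body) → 'Z' (outer except NameError) → 'A' (after the try/except). Output: CZA

Answer: CZA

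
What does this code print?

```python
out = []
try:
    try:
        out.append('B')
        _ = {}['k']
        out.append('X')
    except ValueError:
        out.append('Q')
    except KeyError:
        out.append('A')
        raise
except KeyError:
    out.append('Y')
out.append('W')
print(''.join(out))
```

Execution trace: 'B' (inner try body) → 'A' (inner except KeyError) → 'Y' (outer except KeyError) → 'W' (after the try/except). Output: BAYW

Answer: BAYW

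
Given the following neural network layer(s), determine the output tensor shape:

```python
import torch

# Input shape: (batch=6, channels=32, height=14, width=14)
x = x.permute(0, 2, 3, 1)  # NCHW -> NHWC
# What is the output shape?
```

Input: (6, 32, 14, 14) -> Output: (6, 14, 14, 32)

Answer: (6, 14, 14, 32)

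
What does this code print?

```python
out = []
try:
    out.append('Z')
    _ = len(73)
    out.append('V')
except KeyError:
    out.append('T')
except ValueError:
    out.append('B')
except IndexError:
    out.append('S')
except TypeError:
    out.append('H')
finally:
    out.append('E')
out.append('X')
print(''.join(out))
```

Execution trace: 'Z' (try body) → 'H' (except TypeError) → 'E' (finally) → 'X' (after the try/except). Output: ZHEX

Answer: ZHEX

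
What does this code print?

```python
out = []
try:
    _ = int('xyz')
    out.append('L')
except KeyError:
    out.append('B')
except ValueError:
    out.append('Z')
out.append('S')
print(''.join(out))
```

Execution trace: 'Z' (except ValueError) → 'S' (after the try/except). Output: ZS

Answer: ZS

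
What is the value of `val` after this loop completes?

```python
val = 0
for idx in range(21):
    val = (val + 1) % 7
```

Increment mod 7, 21 times = 0
`val` takes the values: 0 → 1 → 2 → 3 → 4 → 5 → 6 → 0 → 1 → 2 → 3 → 4 → 5 → 6 → 0 → 1 → 2 → 3 → 4 → 5 → 6 → 0

Answer: 0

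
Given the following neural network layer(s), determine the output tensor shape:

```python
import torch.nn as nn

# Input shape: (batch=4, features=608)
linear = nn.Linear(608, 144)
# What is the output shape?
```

Input: (4, 608) -> Output: (4, 144)

Answer: (4, 144)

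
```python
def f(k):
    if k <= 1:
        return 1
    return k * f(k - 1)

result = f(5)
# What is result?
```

f(5) = 5 * 4 * 3 * 2 * 1 = 120

Answer: 120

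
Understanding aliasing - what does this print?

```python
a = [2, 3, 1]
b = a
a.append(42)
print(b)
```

Key concept: basic list aliasing.
Step by step:
`a = [2, 3, 1]` → a = [2, 3, 1]
`b = a` → b = [2, 3, 1] (same object as a)
`a.append(42)` → a = [2, 3, 1, 42] (same object as b); b = [2, 3, 1, 42] (same object as a)
`print(b)` → prints [2, 3, 1, 42]

Answer: [2, 3, 1, 42]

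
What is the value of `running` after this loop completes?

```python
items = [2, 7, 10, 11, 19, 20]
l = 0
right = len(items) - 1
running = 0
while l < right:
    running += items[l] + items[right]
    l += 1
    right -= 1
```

Sum of pairs from ends
`running` takes the values: 0 → 22 → 48 → 69

Answer: 69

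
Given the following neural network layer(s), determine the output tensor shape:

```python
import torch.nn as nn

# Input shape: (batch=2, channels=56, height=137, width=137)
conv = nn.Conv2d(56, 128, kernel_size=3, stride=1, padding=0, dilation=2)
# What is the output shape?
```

Input: (2, 56, 137, 137) -> Output: (2, 128, 133, 133)

Answer: (2, 128, 133, 133)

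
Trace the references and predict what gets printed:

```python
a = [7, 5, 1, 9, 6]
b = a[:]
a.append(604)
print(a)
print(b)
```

Key concept: slice [:] creates copy.
Step by step:
`a = [7, 5, 1, 9, 6]` → a = [7, 5, 1, 9, 6]
`b = a[:]` → b = [7, 5, 1, 9, 6]
`a.append(604)` → a = [7, 5, 1, 9, 6, 604]
`print(a)` → prints [7, 5, 1, 9, 6, 604]
`print(b)` → prints [7, 5, 1, 9, 6]

Answer:
[7, 5, 1, 9, 6, 604]
[7, 5, 1, 9, 6]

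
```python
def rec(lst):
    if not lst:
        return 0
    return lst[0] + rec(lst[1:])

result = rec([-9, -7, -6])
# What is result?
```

(-9) + (-7) + (-6) + 0 = -22

Answer: -22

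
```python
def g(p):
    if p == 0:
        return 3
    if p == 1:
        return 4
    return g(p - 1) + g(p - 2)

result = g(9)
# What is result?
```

Build up from base cases: g(0)=3, g(1)=4, g(2)=7, g(3)=11, g(4)=18, g(5)=29, g(6)=47, ..., g(9)=199

Answer: 199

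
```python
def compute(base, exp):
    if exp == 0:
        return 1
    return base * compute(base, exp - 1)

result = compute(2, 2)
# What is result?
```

compute(2, 2) = 2 * 2 = 4

Answer: 4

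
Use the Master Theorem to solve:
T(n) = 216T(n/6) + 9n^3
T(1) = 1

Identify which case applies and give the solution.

a=216, b=6, f(n)=9n^3. log_6(216) = 3. Since c=3 = 3, Case 2 applies: T(n) = Θ(n^log_b(a) · log n) = O(n^3 log n).

Answer: O(n^3 log n) - Case 2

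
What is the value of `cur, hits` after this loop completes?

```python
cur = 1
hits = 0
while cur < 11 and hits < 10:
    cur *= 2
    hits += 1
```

Double until >= 11 or 10 iterations
`cur, hits` takes the values: (1, 0) → (2, 0) → (2, 1) → (4, 1) → (4, 2) → (8, 2) → (8, 3) → (16, 3) → (16, 4)

Answer: 16, 4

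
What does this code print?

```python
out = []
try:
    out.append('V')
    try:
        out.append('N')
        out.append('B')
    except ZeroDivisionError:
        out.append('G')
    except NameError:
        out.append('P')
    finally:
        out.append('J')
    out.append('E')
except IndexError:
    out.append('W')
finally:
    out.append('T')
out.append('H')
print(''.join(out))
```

Execution trace: 'V' (try body) → 'N' (inner try body) → 'B' (inner try body, no exception) → 'J' (inner finally) → 'E' (try body, no exception) → 'T' (finally) → 'H' (after the try/except). Output: VNBJETH

Answer: VNBJETH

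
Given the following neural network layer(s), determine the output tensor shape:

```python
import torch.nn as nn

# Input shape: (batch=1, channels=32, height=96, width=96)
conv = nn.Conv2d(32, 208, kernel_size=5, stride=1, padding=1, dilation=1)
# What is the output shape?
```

Input: (1, 32, 96, 96) -> Output: (1, 208, 94, 94)

Answer: (1, 208, 94, 94)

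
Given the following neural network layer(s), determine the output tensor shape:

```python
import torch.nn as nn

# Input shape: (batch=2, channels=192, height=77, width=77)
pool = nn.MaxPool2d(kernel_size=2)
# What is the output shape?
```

Input: (2, 192, 77, 77) -> Output: (2, 192, 38, 38)

Answer: (2, 192, 38, 38)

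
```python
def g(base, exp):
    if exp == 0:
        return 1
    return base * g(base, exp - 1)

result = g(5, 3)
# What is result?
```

g(5, 3) = 5 * 5 * 5 = 125

Answer: 125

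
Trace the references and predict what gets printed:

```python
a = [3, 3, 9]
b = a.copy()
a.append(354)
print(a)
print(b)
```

Key concept: list.copy() creates independent copy.
Step by step:
`a = [3, 3, 9]` → a = [3, 3, 9]
`b = a.copy()` → b = [3, 3, 9]
`a.append(354)` → a = [3, 3, 9, 354]
`print(a)` → prints [3, 3, 9, 354]
`print(b)` → prints [3, 3, 9]

Answer:
[3, 3, 9, 354]
[3, 3, 9]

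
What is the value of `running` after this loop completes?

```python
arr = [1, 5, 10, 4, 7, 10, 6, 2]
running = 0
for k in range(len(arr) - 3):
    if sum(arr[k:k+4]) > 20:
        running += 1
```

Count windows with sum > 20
`running` takes the values: 0 → 1 → 2 → 3 → 4

Answer: 4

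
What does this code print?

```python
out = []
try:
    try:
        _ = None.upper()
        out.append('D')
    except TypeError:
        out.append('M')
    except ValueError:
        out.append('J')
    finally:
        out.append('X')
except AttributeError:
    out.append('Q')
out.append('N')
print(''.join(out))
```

Execution trace: 'X' (inner finally) → 'Q' (outer except AttributeError) → 'N' (after the try/except). Output: XQN

Answer: XQN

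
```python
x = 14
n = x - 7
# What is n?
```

Trace:
`x = 14` → x = 14
`n = x - 7` → n = 7
So n = 7

Answer: 7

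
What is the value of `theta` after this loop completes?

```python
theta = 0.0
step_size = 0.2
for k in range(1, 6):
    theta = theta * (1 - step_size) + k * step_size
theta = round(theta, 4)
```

Moving average with lr=0.2
`theta` takes the values: 0.0 → 0.2 → 0.56 → 1.048 → 1.6384 → 2.31072 → 2.3107

Answer: 2.3107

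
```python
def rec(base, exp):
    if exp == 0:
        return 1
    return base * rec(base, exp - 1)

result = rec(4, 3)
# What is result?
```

rec(4, 3) = 4 * 4 * 4 = 64

Answer: 64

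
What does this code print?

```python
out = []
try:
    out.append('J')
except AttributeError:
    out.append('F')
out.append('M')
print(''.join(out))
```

Execution trace: 'J' (try body, no exception) → 'M' (after the try/except). Output: JM

Answer: JM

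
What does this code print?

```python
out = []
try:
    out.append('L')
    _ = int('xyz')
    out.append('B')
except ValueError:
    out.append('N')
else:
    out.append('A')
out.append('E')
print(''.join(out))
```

Execution trace: 'L' (try body) → 'N' (except ValueError) → 'E' (after the try/except). Output: LNE

Answer: LNE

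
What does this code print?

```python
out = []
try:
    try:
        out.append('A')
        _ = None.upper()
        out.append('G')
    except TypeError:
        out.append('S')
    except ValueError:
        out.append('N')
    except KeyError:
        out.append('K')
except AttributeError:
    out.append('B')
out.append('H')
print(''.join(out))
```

Execution trace: 'A' (inner try body) → 'B' (outer except AttributeError) → 'H' (after the try/except). Output: ABH

Answer: ABH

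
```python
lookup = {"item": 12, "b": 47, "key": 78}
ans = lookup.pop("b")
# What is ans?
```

Trace:
`lookup = {"item": 12, "b": 47, "key": 78}` → lookup = {'item': 12, 'b': 47, 'key': 78}
`ans = lookup.pop("b")` → lookup = {'item': 12, 'key': 78}; ans = 47
So ans = 47

Answer: 47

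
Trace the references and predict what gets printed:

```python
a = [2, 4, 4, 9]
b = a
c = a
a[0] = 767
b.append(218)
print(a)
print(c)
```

Key concept: multiple aliases.
Step by step:
`a = [2, 4, 4, 9]` → a = [2, 4, 4, 9]
`b = a` → b = [2, 4, 4, 9] (same object as a)
`c = a` → c = [2, 4, 4, 9] (same object as a, b)
`a[0] = 767` → a = [767, 4, 4, 9] (same object as b, c); b = [767, 4, 4, 9] (same object as a, c); c = [767, 4, 4, 9] (same object as a, b)
`b.append(218)` → a = [767, 4, 4, 9, 218] (same object as b, c); b = [767, 4, 4, 9, 218] (same object as a, c); c = [767, 4, 4, 9, 218] (same object as a, b)
`print(a)` → prints [767, 4, 4, 9, 218]
`print(c)` → prints [767, 4, 4, 9, 218]

Answer:
[767, 4, 4, 9, 218]
[767, 4, 4, 9, 218]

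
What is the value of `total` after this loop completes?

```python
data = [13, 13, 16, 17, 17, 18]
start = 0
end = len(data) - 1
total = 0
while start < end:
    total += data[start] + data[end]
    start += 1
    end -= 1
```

Sum of pairs from ends
`total` takes the values: 0 → 31 → 61 → 94

Answer: 94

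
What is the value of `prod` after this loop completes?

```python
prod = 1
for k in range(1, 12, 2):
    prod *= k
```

Product of 1, 3, 5, ... up to 11
`prod` takes the values: 1 → 3 → 15 → 105 → 945 → 10395

Answer: 10395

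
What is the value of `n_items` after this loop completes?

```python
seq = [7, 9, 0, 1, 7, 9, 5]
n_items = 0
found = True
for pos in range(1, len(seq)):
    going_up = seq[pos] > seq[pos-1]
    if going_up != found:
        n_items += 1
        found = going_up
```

Count direction changes in [7, 9, 0, 1, 7, 9, 5]
`n_items` takes the values: 0 → 1 → 2 → 3

Answer: 3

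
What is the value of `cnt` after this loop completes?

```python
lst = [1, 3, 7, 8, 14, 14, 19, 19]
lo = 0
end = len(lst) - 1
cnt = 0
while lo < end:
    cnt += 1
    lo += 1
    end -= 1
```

Iterations until pointers meet (list length 8)
`cnt` takes the values: 0 → 1 → 2 → 3 → 4

Answer: 4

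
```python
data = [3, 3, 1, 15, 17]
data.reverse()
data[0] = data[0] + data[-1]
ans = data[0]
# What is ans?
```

Trace:
`data = [3, 3, 1, 15, 17]` → data = [3, 3, 1, 15, 17]
`data.reverse()` → data = [17, 15, 1, 3, 3]
`data[0] = data[0] + data[-1]` → data = [20, 15, 1, 3, 3]
`ans = data[0]` → ans = 20
So ans = 20

Answer: 20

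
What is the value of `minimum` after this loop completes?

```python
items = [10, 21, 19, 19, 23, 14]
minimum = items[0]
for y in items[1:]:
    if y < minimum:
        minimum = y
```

Minimum of [10, 21, 19, 19, 23, 14]
`minimum` takes the values: 10

Answer: 10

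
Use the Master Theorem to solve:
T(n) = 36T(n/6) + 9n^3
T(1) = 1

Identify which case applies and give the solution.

a=36, b=6, f(n)=9n^3. log_6(36) = 2. Since c=3 > 2 and the regularity condition holds (36(n/6)^3 = (36/6^3)n^3 with 36/6^3 < 1), Case 3 applies: T(n) = Θ(f(n)) = O(n^3).

Answer: O(n^3) - Case 3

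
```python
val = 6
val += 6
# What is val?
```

Trace:
`val = 6` → val = 6
`val += 6` → val = 12
So val = 12

Answer: 12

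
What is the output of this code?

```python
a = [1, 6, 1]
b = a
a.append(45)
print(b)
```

Key concept: basic list aliasing.
Step by step:
`a = [1, 6, 1]` → a = [1, 6, 1]
`b = a` → b = [1, 6, 1] (same object as a)
`a.append(45)` → a = [1, 6, 1, 45] (same object as b); b = [1, 6, 1, 45] (same object as a)
`print(b)` → prints [1, 6, 1, 45]

Answer: [1, 6, 1, 45]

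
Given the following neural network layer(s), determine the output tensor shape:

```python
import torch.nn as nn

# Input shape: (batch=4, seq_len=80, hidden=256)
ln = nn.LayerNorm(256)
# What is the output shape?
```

Input: (4, 80, 256) -> Output: (4, 80, 256)

Answer: (4, 80, 256)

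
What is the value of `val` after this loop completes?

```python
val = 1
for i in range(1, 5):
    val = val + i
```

Start at 1, add 1 through 4
`val` takes the values: 1 → 2 → 4 → 7 → 11

Answer: 11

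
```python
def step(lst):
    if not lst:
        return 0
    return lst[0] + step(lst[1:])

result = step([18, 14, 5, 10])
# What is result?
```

18 + 14 + 5 + 10 + 0 = 47

Answer: 47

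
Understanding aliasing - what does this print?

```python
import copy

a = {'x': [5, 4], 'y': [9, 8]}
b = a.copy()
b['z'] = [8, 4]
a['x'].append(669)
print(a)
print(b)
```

Key concept: shallow copy of dict with mutable values.
Step by step:
`a = {'x': [5, 4], 'y': [9, 8]}` → a = {'x': [5, 4], 'y': [9, 8]}
`b = a.copy()` → b = {'x': [5, 4], 'y': [9, 8]}
`b['z'] = [8, 4]` → b = {'x': [5, 4], 'y': [9, 8], 'z': [8, 4]}
`a['x'].append(669)` → a = {'x': [5, 4, 669], 'y': [9, 8]}; b = {'x': [5, 4, 669], 'y': [9, 8], 'z': [8, 4]}
`print(a)` → prints {'x': [5, 4, 669], 'y': [9, 8]}
`print(b)` → prints {'x': [5, 4, 669], 'y': [9, 8], 'z': [8, 4]}

Answer:
{'x': [5, 4, 669], 'y': [9, 8]}
{'x': [5, 4, 669], 'y': [9, 8], 'z': [8, 4]}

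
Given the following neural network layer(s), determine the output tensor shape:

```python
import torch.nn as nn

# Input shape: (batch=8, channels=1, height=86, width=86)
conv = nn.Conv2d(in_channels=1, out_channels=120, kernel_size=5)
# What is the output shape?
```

Input: (8, 1, 86, 86) -> Output: (8, 120, 82, 82)

Answer: (8, 120, 82, 82)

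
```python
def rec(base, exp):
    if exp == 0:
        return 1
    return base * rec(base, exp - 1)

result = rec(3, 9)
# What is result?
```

rec(3, 9) = 3 * 3 * 3 * 3 * 3 * 3 * 3 * 3 * 3 = 19683

Answer: 19683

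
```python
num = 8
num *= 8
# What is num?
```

Trace:
`num = 8` → num = 8
`num *= 8` → num = 64
So num = 64

Answer: 64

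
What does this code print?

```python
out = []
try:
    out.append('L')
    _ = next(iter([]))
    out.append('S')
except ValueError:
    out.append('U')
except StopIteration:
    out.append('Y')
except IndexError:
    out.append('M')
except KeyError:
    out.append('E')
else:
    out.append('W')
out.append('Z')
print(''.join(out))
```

Execution trace: 'L' (try body) → 'Y' (except StopIteration) → 'Z' (after the try/except). Output: LYZ

Answer: LYZ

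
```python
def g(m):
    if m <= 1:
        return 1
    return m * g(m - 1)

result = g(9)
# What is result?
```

g(9) = 9 * 8 * 7 * 6 * 5 * 4 * 3 * 2 * 1 = 362880

Answer: 362880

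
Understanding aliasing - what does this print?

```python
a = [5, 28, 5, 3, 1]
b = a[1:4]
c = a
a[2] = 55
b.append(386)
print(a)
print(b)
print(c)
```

Key concept: slice vs alias.
Step by step:
`a = [5, 28, 5, 3, 1]` → a = [5, 28, 5, 3, 1]
`b = a[1:4]` → b = [28, 5, 3]
`c = a` → c = [5, 28, 5, 3, 1] (same object as a)
`a[2] = 55` → a = [5, 28, 55, 3, 1] (same object as c); c = [5, 28, 55, 3, 1] (same object as a)
`b.append(386)` → b = [28, 5, 3, 386]
`print(a)` → prints [5, 28, 55, 3, 1]
`print(b)` → prints [28, 5, 3, 386]
`print(c)` → prints [5, 28, 55, 3, 1]

Answer:
[5, 28, 55, 3, 1]
[28, 5, 3, 386]
[5, 28, 55, 3, 1]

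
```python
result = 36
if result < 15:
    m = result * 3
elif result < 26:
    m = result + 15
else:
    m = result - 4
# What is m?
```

Trace:
`result = 36` → result = 36
`if result < 15: ...` → result < 15 is False, result < 26 is False, take else branch → m = 32
So m = 32

Answer: 32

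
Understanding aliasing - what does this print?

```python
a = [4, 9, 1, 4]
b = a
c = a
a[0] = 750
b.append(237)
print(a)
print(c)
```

Key concept: multiple aliases.
Step by step:
`a = [4, 9, 1, 4]` → a = [4, 9, 1, 4]
`b = a` → b = [4, 9, 1, 4] (same object as a)
`c = a` → c = [4, 9, 1, 4] (same object as a, b)
`a[0] = 750` → a = [750, 9, 1, 4] (same object as b, c); b = [750, 9, 1, 4] (same object as a, c); c = [750, 9, 1, 4] (same object as a, b)
`b.append(237)` → a = [750, 9, 1, 4, 237] (same object as b, c); b = [750, 9, 1, 4, 237] (same object as a, c); c = [750, 9, 1, 4, 237] (same object as a, b)
`print(a)` → prints [750, 9, 1, 4, 237]
`print(c)` → prints [750, 9, 1, 4, 237]

Answer:
[750, 9, 1, 4, 237]
[750, 9, 1, 4, 237]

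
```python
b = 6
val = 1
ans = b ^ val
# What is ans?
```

Trace:
`b = 6` → b = 6
`val = 1` → val = 1
`ans = b ^ val` → ans = 7
So ans = 7

Answer: 7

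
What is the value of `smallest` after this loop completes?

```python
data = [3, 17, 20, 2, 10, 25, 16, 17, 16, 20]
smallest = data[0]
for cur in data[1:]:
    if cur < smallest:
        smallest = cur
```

Minimum of [3, 17, 20, 2, 10, 25, 16, 17, 16, 20]
`smallest` takes the values: 3 → 2

Answer: 2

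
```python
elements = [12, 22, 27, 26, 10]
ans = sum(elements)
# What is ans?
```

Trace:
`elements = [12, 22, 27, 26, 10]` → elements = [12, 22, 27, 26, 10]
`ans = sum(elements)` → ans = 97
So ans = 97

Answer: 97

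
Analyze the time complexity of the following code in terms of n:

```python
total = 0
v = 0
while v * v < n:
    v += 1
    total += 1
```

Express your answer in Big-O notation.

Each loop level contributes: √n. Multiplying the contributions gives O(√n).

Answer: O(√n)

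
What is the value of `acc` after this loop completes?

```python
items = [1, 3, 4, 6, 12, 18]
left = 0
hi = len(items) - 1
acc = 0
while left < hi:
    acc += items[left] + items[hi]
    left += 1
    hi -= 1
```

Sum of pairs from ends
`acc` takes the values: 0 → 19 → 34 → 44

Answer: 44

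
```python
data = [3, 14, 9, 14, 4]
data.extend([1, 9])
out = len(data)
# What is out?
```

Trace:
`data = [3, 14, 9, 14, 4]` → data = [3, 14, 9, 14, 4]
`data.extend([1, 9])` → data = [3, 14, 9, 14, 4, 1, 9]
`out = len(data)` → out = 7
So out = 7

Answer: 7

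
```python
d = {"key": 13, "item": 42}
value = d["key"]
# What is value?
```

Trace:
`d = {"key": 13, "item": 42}` → d = {'key': 13, 'item': 42}
`value = d["key"]` → value = 13
So value = 13

Answer: 13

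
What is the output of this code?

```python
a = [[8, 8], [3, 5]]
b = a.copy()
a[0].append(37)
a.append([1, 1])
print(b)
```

Key concept: shallow copy with nested lists.
Step by step:
`a = [[8, 8], [3, 5]]` → a = [[8, 8], [3, 5]]
`b = a.copy()` → b = [[8, 8], [3, 5]]
`a[0].append(37)` → a = [[8, 8, 37], [3, 5]]; b = [[8, 8, 37], [3, 5]]
`a.append([1, 1])` → a = [[8, 8, 37], [3, 5], [1, 1]]
`print(b)` → prints [[8, 8, 37], [3, 5]]

Answer: [[8, 8, 37], [3, 5]]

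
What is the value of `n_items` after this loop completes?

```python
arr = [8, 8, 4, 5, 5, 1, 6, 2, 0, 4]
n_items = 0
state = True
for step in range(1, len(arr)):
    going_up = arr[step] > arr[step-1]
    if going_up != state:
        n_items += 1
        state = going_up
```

Count direction changes in [8, 8, 4, 5, 5, 1, 6, 2, 0, 4]
`n_items` takes the values: 0 → 1 → 2 → 3 → 4 → 5 → 6

Answer: 6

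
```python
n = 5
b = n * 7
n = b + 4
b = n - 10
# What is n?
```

Trace:
`n = 5` → n = 5
`b = n * 7` → b = 35
`n = b + 4` → n = 39
`b = n - 10` → b = 29
So n = 39

Answer: 39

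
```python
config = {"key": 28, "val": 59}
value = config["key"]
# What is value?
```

Trace:
`config = {"key": 28, "val": 59}` → config = {'key': 28, 'val': 59}
`value = config["key"]` → value = 28
So value = 28

Answer: 28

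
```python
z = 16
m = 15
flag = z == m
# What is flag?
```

Trace:
`z = 16` → z = 16
`m = 15` → m = 15
`flag = z == m` → flag = False
So flag = False

Answer: False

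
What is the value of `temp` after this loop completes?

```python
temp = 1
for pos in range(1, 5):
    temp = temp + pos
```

Start at 1, add 1 through 4
`temp` takes the values: 1 → 2 → 4 → 7 → 11

Answer: 11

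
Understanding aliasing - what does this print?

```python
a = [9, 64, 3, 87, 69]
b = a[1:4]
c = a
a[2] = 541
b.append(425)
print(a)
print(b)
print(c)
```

Key concept: slice vs alias.
Step by step:
`a = [9, 64, 3, 87, 69]` → a = [9, 64, 3, 87, 69]
`b = a[1:4]` → b = [64, 3, 87]
`c = a` → c = [9, 64, 3, 87, 69] (same object as a)
`a[2] = 541` → a = [9, 64, 541, 87, 69] (same object as c); c = [9, 64, 541, 87, 69] (same object as a)
`b.append(425)` → b = [64, 3, 87, 425]
`print(a)` → prints [9, 64, 541, 87, 69]
`print(b)` → prints [64, 3, 87, 425]
`print(c)` → prints [9, 64, 541, 87, 69]

Answer:
[9, 64, 541, 87, 69]
[64, 3, 87, 425]
[9, 64, 541, 87, 69]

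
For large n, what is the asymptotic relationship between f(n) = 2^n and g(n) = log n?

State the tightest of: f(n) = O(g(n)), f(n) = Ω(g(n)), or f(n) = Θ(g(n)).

2^n vs log n: f(n) = Ω(g(n)) but not O(g(n)) — 2^n grows strictly faster than log n.

Answer: f(n) = Ω(g(n)) but not O(g(n)) — 2^n grows strictly faster than log n.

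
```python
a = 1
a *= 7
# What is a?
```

Trace:
`a = 1` → a = 1
`a *= 7` → a = 7
So a = 7

Answer: 7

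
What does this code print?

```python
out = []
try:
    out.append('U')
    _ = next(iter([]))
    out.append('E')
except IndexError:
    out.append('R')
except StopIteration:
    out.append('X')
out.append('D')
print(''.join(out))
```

Execution trace: 'U' (try body) → 'X' (except StopIteration) → 'D' (after the try/except). Output: UXD

Answer: UXD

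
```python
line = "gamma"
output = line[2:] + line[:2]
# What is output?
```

Trace:
`line = "gamma"` → line = 'gamma'
`output = line[2:] + line[:2]` → output = 'mmaga'
So output = 'mmaga'

Answer: 'mmaga'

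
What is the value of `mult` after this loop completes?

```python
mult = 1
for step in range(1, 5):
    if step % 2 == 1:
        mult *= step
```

Product of odd numbers 1 to 4
`mult` takes the values: 1 → 3

Answer: 3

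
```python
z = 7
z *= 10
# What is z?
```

Trace:
`z = 7` → z = 7
`z *= 10` → z = 70
So z = 70

Answer: 70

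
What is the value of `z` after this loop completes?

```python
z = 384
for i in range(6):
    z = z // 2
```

Halve 6 times: 384 // 2^6 = 6
`z` takes the values: 384 → 192 → 96 → 48 → 24 → 12 → 6

Answer: 6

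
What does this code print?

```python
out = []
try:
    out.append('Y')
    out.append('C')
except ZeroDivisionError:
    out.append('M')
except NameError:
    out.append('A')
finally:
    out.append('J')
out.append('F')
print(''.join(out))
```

Execution trace: 'Y' (try body) → 'C' (try body, no exception) → 'J' (finally) → 'F' (after the try/except). Output: YCJF

Answer: YCJF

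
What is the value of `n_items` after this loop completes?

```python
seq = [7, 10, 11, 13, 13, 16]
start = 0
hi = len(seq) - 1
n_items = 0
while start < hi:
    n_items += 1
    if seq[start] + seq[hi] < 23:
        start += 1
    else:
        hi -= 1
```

Steps to find pair summing to 23
`n_items` takes the values: 0 → 1 → 2 → 3 → 4 → 5

Answer: 5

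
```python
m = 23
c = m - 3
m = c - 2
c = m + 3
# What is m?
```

Trace:
`m = 23` → m = 23
`c = m - 3` → c = 20
`m = c - 2` → m = 18
`c = m + 3` → c = 21
So m = 18

Answer: 18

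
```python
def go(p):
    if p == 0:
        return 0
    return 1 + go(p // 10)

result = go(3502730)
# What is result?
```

Count of digits of 3502730: 7

Answer: 7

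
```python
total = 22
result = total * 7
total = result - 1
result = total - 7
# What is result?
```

Trace:
`total = 22` → total = 22
`result = total * 7` → result = 154
`total = result - 1` → total = 153
`result = total - 7` → result = 146
So result = 146

Answer: 146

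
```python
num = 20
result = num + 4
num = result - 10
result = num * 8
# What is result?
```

Trace:
`num = 20` → num = 20
`result = num + 4` → result = 24
`num = result - 10` → num = 14
`result = num * 8` → result = 112
So result = 112

Answer: 112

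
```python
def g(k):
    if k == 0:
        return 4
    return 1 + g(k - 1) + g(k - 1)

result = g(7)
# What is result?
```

g(k) = 1 + 2·g(k-1), g(0)=4. Closed form: (4+1)·2^7 - 1 = 639.

Answer: 639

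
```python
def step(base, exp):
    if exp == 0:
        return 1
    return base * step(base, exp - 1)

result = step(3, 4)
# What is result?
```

step(3, 4) = 3 * 3 * 3 * 3 = 81

Answer: 81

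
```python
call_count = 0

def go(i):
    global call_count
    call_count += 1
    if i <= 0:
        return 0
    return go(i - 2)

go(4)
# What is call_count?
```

Linear recursion stepping by 2: 3 calls from i=4 down to ≤0.

Answer: 3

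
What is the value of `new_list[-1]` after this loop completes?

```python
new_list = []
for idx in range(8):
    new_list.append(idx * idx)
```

Last element of squares 0 to 7
`new_list` takes the values: [] → [0] → [0, 1] → [0, 1, 4] → [0, 1, 4, 9] → [0, 1, 4, 9, 16] → [0, 1, 4, 9, 16, 25] → [0, 1, 4, 9, 16, 25, 36] → [0, 1, 4, 9, 16, 25, 36, 49]
So `new_list[-1]` = 49

Answer: 49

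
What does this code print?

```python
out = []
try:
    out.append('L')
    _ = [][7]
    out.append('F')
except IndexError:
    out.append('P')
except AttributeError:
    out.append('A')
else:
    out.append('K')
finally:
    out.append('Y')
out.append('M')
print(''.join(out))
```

Execution trace: 'L' (try body) → 'P' (except IndexError) → 'Y' (finally) → 'M' (after the try/except). Output: LPYM

Answer: LPYM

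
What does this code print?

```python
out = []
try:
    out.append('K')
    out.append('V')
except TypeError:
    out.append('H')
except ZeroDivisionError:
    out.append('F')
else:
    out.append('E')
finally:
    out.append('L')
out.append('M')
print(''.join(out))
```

Execution trace: 'K' (try body) → 'V' (try body, no exception) → 'E' (else) → 'L' (finally) → 'M' (after the try/except). Output: KVELM

Answer: KVELM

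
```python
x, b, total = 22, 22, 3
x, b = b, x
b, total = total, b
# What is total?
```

Trace:
`x, b, total = 22, 22, 3` → x = 22; b = 22; total = 3
`x, b = b, x` → x = 22; b = 22
`b, total = total, b` → b = 3; total = 22
So total = 22

Answer: 22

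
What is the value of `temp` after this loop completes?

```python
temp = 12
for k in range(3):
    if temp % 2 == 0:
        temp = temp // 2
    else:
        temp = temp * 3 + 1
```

Collatz-style transformation from 12
`temp` takes the values: 12 → 6 → 3 → 10

Answer: 10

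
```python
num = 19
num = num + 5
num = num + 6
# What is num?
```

Trace:
`num = 19` → num = 19
`num = num + 5` → num = 24
`num = num + 6` → num = 30
So num = 30

Answer: 30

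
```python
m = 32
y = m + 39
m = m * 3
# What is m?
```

Trace:
`m = 32` → m = 32
`y = m + 39` → y = 71
`m = m * 3` → m = 96
So m = 96

Answer: 96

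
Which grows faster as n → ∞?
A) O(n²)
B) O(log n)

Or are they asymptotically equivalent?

O(n²) vs O(log n): Higher order terms dominate.

Answer: A) O(n²) grows faster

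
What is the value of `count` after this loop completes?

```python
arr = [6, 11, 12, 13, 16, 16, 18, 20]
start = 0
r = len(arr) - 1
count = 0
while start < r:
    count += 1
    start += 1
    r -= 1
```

Iterations until pointers meet (list length 8)
`count` takes the values: 0 → 1 → 2 → 3 → 4

Answer: 4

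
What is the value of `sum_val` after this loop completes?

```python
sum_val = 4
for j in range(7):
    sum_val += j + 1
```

Start at 4, add 1 to 7 = 32
`sum_val` takes the values: 4 → 5 → 7 → 10 → 14 → 19 → 25 → 32

Answer: 32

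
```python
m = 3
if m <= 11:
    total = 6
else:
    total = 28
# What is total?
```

Trace:
`m = 3` → m = 3
`if m <= 11: ...` → m <= 11 is True → total = 6
So total = 6

Answer: 6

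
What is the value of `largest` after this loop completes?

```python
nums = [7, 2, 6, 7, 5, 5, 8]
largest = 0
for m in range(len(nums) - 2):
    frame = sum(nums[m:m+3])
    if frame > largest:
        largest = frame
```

Max sum of 3-element window in [7, 2, 6, 7, 5, 5, 8]
`largest` takes the values: 0 → 15 → 18

Answer: 18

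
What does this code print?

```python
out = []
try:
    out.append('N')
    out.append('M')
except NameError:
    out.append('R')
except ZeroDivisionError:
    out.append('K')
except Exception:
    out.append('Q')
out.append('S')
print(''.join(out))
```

Execution trace: 'N' (try body) → 'M' (try body, no exception) → 'S' (after the try/except). Output: NMS

Answer: NMS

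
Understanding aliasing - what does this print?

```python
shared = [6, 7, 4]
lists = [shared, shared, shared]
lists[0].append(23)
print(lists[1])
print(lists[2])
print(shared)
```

Key concept: list of same reference.
Step by step:
`shared = [6, 7, 4]` → shared = [6, 7, 4]
`lists = [shared, shared, shared]` → lists = [[6, 7, 4], [6, 7, 4], [6, 7, 4]]
`lists[0].append(23)` → shared = [6, 7, 4, 23]; lists = [[6, 7, 4, 23], [6, 7, 4, 23], [6, 7, 4, 23]]
`print(lists[1])` → prints [6, 7, 4, 23]
`print(lists[2])` → prints [6, 7, 4, 23]
`print(shared)` → prints [6, 7, 4, 23]

Answer:
[6, 7, 4, 23]
[6, 7, 4, 23]
[6, 7, 4, 23]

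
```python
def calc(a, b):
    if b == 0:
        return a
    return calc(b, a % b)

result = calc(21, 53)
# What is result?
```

calc(21, 53) -> calc(53, 21) -> calc(21, 11) -> calc(11, 10) -> calc(10, 1) -> calc(1, 0) -> 1

Answer: 1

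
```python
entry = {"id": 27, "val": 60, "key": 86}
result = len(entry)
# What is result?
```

Trace:
`entry = {"id": 27, "val": 60, "key": 86}` → entry = {'id': 27, 'val': 60, 'key': 86}
`result = len(entry)` → result = 3
So result = 3

Answer: 3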